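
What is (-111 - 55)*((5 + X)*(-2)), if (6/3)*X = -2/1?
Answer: 1328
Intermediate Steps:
X = -1 (X = (-2/1)/2 = (-2*1)/2 = (1/2)*(-2) = -1)
(-111 - 55)*((5 + X)*(-2)) = (-111 - 55)*((5 - 1)*(-2)) = -664*(-2) = -166*(-8) = 1328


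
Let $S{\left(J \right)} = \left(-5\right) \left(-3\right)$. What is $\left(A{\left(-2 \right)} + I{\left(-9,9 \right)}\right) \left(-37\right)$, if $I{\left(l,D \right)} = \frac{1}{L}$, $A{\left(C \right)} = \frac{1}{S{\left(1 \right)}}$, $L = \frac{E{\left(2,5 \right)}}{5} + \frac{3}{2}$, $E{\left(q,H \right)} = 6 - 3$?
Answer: $- \frac{703}{35} \approx -20.086$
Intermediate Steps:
$E{\left(q,H \right)} = 3$ ($E{\left(q,H \right)} = 6 - 3 = 3$)
$L = \frac{21}{10}$ ($L = \frac{3}{5} + \frac{3}{2} = \frac{21}{10} \approx 2.1$)
$S{\left(J \right)} = 15$
$A{\left(C \right)} = \frac{1}{15}$
$I{\left(l,D \right)} = \frac{10}{21}$ ($I{\left(l,D \right)} = \frac{1}{\frac{21}{10}} = \frac{10}{21}$)
$\left(A{\left(-2 \right)} + I{\left(-9,9 \right)}\right) \left(-37\right) = \left(\frac{1}{15} + \frac{10}{21}\right) \left(-37\right) = \frac{19}{35} \left(-37\right) = - \frac{703}{35}$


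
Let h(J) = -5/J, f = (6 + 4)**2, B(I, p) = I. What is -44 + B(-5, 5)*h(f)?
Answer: -175/4 ≈ -43.750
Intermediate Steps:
f = 100 (f = 10**2 = 100)
-44 + B(-5, 5)*h(f) = -44 - (-25)/100 = -44 - 5*(-1/20) = -44 + 1/4 = -175/4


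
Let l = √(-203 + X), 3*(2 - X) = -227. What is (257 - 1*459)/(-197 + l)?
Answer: 119382/116803 + 404*I*√282/116803 ≈ 1.0221 + 0.058083*I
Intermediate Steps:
X = 233/3 (X = 2 - ⅓*(-227) = 2 + 227/3 = 233/3 ≈ 77.667)
l = 2*I*√282/3 (l = √(-203 + 233/3) = √(-376/3) = 2*I*√282/3 ≈ 11.195*I)
(257 - 1*459)/(-197 + l) = (257 - 1*459)/(-197 + 2*I*√282/3) = (257 - 459)/(-197 + 2*I*√282/3) = -202/(-197 + 2*I*√282/3)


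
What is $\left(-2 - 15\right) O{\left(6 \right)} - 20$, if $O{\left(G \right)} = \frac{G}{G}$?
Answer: $-37$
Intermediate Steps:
$O{\left(G \right)} = 1$
$\left(-2 - 15\right) O{\left(6 \right)} - 20 = \left(-2 - 15\right) 1 - 20 = \left(-17\right) 1 - 20 = -17 - 20 = -37$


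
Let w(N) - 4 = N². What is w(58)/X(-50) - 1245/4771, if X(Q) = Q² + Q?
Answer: 6509239/5844475 ≈ 1.1137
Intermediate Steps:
X(Q) = Q + Q²
w(N) = 4 + N²
w(58)/X(-50) - 1245/4771 = (4 + 58²)/((-50*(1 - 50))) - 1245/4771 = (4 + 3364)/((-50*(-49))) - 1245*1/4771 = 3368/2450 - 1245/4771 = 3368*(1/2450) - 1245/4771 = 1684/1225 - 1245/4771 = 6509239/5844475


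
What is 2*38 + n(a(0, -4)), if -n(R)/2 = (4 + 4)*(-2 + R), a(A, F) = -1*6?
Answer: 204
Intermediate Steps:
a(A, F) = -6
n(R) = 32 - 16*R (n(R) = -2*(4 + 4)*(-2 + R) = -16*(-2 + R) = -2*(-16 + 8*R) = 32 - 16*R)
2*38 + n(a(0, -4)) = 2*38 + (32 - 16*(-6)) = 76 + (32 + 96) = 76 + 128 = 204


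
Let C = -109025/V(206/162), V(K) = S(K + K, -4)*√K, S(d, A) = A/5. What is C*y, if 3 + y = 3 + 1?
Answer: 4906125*√103/412 ≈ 1.2085e+5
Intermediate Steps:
S(d, A) = A/5 (S(d, A) = A*(⅕) = A/5)
V(K) = -4*√K/5 (V(K) = ((⅕)*(-4))*√K = -4*√K/5)
y = 1 (y = -3 + (3 + 1) = -3 + 4 = 1)
C = 4906125*√103/412 (C = -109025*(-45*√103/412) = -(-4906125)*√103/412 = 4906125*√103/412 ≈ 1.2085e+5)
C*y = (4906125*√103/412)*1 = 4906125*√103/412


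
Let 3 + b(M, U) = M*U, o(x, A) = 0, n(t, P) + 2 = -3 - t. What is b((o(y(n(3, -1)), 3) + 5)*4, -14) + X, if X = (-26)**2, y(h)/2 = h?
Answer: 393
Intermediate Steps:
n(t, P) = -5 - t (n(t, P) = -2 + (-3 - t) = -5 - t)
y(h) = 2*h
X = 676
b(M, U) = -3 + M*U
b((o(y(n(3, -1)), 3) + 5)*4, -14) + X = (-3 + ((0 + 5)*4)*(-14)) + 676 = (-3 + (5*4)*(-14)) + 676 = (-3 + 20*(-14)) + 676 = (-3 - 280) + 676 = -283 + 676 = 393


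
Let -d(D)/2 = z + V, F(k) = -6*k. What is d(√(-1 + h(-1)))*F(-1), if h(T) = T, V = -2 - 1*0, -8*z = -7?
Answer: 27/2 ≈ 13.500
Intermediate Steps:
z = 7/8 (z = -⅛*(-7) = 7/8 ≈ 0.87500)
V = -2 (V = -2 + 0 = -2)
d(D) = 9/4 (d(D) = -2*(7/8 - 2) = -2*(-9/8) = 9/4)
d(√(-1 + h(-1)))*F(-1) = 9*(-6*(-1))/4 = (9/4)*6 = 27/2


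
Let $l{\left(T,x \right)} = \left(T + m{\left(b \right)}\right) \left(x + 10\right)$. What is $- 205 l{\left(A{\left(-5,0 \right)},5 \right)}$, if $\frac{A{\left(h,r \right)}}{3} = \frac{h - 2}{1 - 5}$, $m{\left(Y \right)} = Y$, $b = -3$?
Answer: $- \frac{27675}{4} \approx -6918.8$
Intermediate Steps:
$A{\left(h,r \right)} = \frac{3}{2} - \frac{3 h}{4}$ ($A{\left(h,r \right)} = 3 \frac{h - 2}{1 - 5} = 3 \frac{-2 + h}{-4} = 3 \left(-2 + h\right) \left(- \frac{1}{4}\right) = 3 \left(\frac{1}{2} - \frac{h}{4}\right) = \frac{3}{2} - \frac{3 h}{4}$)
$l{\left(T,x \right)} = \left(-3 + T\right) \left(10 + x\right)$ ($l{\left(T,x \right)} = \left(T - 3\right) \left(x + 10\right) = \left(-3 + T\right) \left(10 + x\right)$)
$- 205 l{\left(A{\left(-5,0 \right)},5 \right)} = - 205 \left(-30 - 15 + 10 \left(\frac{3}{2} - - \frac{15}{4}\right) + \left(\frac{3}{2} - - \frac{15}{4}\right) 5\right) = - 205 \left(-30 - 15 + 10 \left(\frac{3}{2} + \frac{15}{4}\right) + \left(\frac{3}{2} + \frac{15}{4}\right) 5\right) = - 205 \left(-30 - 15 + 10 \cdot \frac{21}{4} + \frac{21}{4} \cdot 5\right) = - 205 \left(-30 - 15 + \frac{105}{2} + \frac{105}{4}\right) = \left(-205\right) \frac{135}{4} = - \frac{27675}{4}$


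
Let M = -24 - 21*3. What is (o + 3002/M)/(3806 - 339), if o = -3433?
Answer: -301673/301629 ≈ -1.0001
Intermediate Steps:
M = -87 (M = -24 - 63 = -87)
(o + 3002/M)/(3806 - 339) = (-3433 + 3002/(-87))/(3806 - 339) = (-3433 + 3002*(-1/87))/3467 = (-3433 - 3002/87)*(1/3467) = -301673/87*1/3467 = -301673/301629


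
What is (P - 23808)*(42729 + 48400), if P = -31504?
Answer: -5040527248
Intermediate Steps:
(P - 23808)*(42729 + 48400) = (-31504 - 23808)*(42729 + 48400) = -55312*91129 = -5040527248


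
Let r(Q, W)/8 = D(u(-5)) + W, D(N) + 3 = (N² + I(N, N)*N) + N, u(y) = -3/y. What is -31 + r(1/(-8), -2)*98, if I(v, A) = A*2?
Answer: -65847/25 ≈ -2633.9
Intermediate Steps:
I(v, A) = 2*A
D(N) = -3 + N + 3*N² (D(N) = -3 + ((N² + (2*N)*N) + N) = -3 + ((N² + 2*N²) + N) = -3 + (3*N² + N) = -3 + (N + 3*N²) = -3 + N + 3*N²)
r(Q, W) = -264/25 + 8*W (r(Q, W) = 8*((-3 - 3/(-5) + 3*(-3/(-5))²) + W) = 8*((-3 - 3*(-⅕) + 3*(-3*(-⅕))²) + W) = 8*((-3 + ⅗ + 3*(⅗)²) + W) = 8*((-3 + ⅗ + 3*(9/25)) + W) = 8*((-3 + ⅗ + 27/25) + W) = 8*(-33/25 + W) = -264/25 + 8*W)
-31 + r(1/(-8), -2)*98 = -31 + (-264/25 + 8*(-2))*98 = -31 + (-264/25 - 16)*98 = -31 - 664/25*98 = -31 - 65072/25 = -65847/25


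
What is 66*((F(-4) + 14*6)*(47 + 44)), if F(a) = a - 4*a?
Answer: 576576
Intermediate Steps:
F(a) = -3*a
66*((F(-4) + 14*6)*(47 + 44)) = 66*((-3*(-4) + 14*6)*(47 + 44)) = 66*((12 + 84)*91) = 66*(96*91) = 66*8736 = 576576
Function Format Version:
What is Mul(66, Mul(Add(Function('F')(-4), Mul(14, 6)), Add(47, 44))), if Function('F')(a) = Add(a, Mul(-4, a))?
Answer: 576576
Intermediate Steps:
Function('F')(a) = Mul(-3, a)
Mul(66, Mul(Add(Function('F')(-4), Mul(14, 6)), Add(47, 44))) = Mul(66, Mul(Add(Mul(-3, -4), Mul(14, 6)), Add(47, 44))) = Mul(66, Mul(Add(12, 84), 91)) = Mul(66, Mul(96, 91)) = Mul(66, 8736) = 576576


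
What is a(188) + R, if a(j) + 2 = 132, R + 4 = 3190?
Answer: 3316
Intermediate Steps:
R = 3186 (R = -4 + 3190 = 3186)
a(j) = 130 (a(j) = -2 + 132 = 130)
a(188) + R = 130 + 3186 = 3316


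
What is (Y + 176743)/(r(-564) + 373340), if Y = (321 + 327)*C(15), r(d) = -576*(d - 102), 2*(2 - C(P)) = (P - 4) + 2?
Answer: 173827/756956 ≈ 0.22964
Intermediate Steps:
C(P) = 3 - P/2 (C(P) = 2 - ((P - 4) + 2)/2 = 2 - ((-4 + P) + 2)/2 = 2 - (-2 + P)/2 = 2 + (1 - P/2) = 3 - P/2)
r(d) = 58752 - 576*d (r(d) = -576*(-102 + d) = 58752 - 576*d)
Y = -2916 (Y = (321 + 327)*(3 - ½*15) = 648*(3 - 15/2) = 648*(-9/2) = -2916)
(Y + 176743)/(r(-564) + 373340) = (-2916 + 176743)/((58752 - 576*(-564)) + 373340) = 173827/((58752 + 324864) + 373340) = 173827/(383616 + 373340) = 173827/756956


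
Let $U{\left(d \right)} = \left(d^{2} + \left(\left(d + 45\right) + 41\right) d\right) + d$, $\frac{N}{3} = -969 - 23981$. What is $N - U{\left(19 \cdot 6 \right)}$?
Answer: $-110760$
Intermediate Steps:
$N = -74850$ ($N = 3 \left(-969 - 23981\right) = 3 \left(-24950\right) = -74850$)
$U{\left(d \right)} = d + d^{2} + d \left(86 + d\right)$ ($U{\left(d \right)} = \left(d^{2} + \left(\left(45 + d\right) + 41\right) d\right) + d = \left(d^{2} + \left(86 + d\right) d\right) + d = \left(d^{2} + d \left(86 + d\right)\right) + d = d + d^{2} + d \left(86 + d\right)$)
$N - U{\left(19 \cdot 6 \right)} = -74850 - 19 \cdot 6 \left(87 + 2 \cdot 19 \cdot 6\right) = -74850 - 114 \left(87 + 2 \cdot 114\right) = -74850 - 114 \left(87 + 228\right) = -74850 - 114 \cdot 315 = -74850 - 35910 = -110760$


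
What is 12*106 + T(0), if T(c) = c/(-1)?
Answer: 1272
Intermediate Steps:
T(c) = -c (T(c) = c*(-1) = -c)
12*106 + T(0) = 12*106 - 1*0 = 1272 + 0 = 1272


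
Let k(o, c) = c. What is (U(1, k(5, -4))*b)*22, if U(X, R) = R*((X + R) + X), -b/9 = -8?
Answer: 12672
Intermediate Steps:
b = 72 (b = -9*(-8) = 72)
U(X, R) = R*(R + 2*X) (U(X, R) = R*((R + X) + X) = R*(R + 2*X))
(U(1, k(5, -4))*b)*22 = (-4*(-4 + 2*1)*72)*22 = (-4*(-4 + 2)*72)*22 = (-4*(-2)*72)*22 = (8*72)*22 = 576*22 = 12672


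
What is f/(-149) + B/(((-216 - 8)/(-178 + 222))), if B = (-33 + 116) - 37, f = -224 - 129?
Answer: -27813/4172 ≈ -6.6666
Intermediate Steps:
f = -353
B = 46 (B = 83 - 37 = 46)
f/(-149) + B/(((-216 - 8)/(-178 + 222))) = -353/(-149) + 46/(((-216 - 8)/(-178 + 222))) = -353*(-1/149) + 46/((-224/44)) = 353/149 + 46/((-224*1/44)) = 353/149 + 46/(-56/11) = 353/149 + 46*(-11/56) = 353/149 - 253/28 = -27813/4172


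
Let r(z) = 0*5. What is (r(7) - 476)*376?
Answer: -178976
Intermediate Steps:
r(z) = 0
(r(7) - 476)*376 = (0 - 476)*376 = -476*376 = -178976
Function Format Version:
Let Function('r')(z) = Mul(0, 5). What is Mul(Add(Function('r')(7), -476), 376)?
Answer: -178976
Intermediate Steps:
Function('r')(z) = 0
Mul(Add(Function('r')(7), -476), 376) = Mul(Add(0, -476), 376) = Mul(-476, 376) = -178976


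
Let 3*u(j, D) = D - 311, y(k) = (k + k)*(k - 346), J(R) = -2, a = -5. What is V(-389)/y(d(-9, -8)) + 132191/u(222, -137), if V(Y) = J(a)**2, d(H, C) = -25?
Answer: -525459097/593600 ≈ -885.21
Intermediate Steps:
y(k) = 2*k*(-346 + k) (y(k) = (2*k)*(-346 + k) = 2*k*(-346 + k))
u(j, D) = -311/3 + D/3 (u(j, D) = (D - 311)/3 = (-311 + D)/3 = -311/3 + D/3)
V(Y) = 4 (V(Y) = (-2)**2 = 4)
V(-389)/y(d(-9, -8)) + 132191/u(222, -137) = 4/((2*(-25)*(-346 - 25))) + 132191/(-311/3 + (1/3)*(-137)) = 4/((2*(-25)*(-371))) + 132191/(-311/3 - 137/3) = 4/18550 + 132191/(-448/3) = 4*(1/18550) + 132191*(-3/448) = 2/9275 - 396573/448 = -525459097/593600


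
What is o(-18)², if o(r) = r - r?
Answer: 0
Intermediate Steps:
o(r) = 0
o(-18)² = 0² = 0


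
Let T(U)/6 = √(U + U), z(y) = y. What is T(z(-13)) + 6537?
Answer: 6537 + 6*I*√26 ≈ 6537.0 + 30.594*I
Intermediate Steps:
T(U) = 6*√2*√U (T(U) = 6*√(U + U) = 6*√(2*U) = 6*(√2*√U) = 6*√2*√U)
T(z(-13)) + 6537 = 6*√2*√(-13) + 6537 = 6*√2*(I*√13) + 6537 = 6*I*√26 + 6537 = 6537 + 6*I*√26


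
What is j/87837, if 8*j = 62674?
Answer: 31337/351348 ≈ 0.089191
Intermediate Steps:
j = 31337/4 (j = (⅛)*62674 = 31337/4 ≈ 7834.3)
j/87837 = (31337/4)/87837 = (31337/4)*(1/87837) = 31337/351348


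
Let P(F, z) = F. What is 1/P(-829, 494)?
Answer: -1/829 ≈ -0.0012063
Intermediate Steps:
1/P(-829, 494) = 1/(-829) = -1/829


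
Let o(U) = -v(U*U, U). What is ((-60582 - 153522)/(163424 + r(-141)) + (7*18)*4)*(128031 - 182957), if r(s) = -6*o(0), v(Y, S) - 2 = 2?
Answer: -564115340886/20431 ≈ -2.7611e+7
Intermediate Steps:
v(Y, S) = 4 (v(Y, S) = 2 + 2 = 4)
o(U) = -4 (o(U) = -1*4 = -4)
r(s) = 24 (r(s) = -6*(-4) = 24)
((-60582 - 153522)/(163424 + r(-141)) + (7*18)*4)*(128031 - 182957) = ((-60582 - 153522)/(163424 + 24) + (7*18)*4)*(128031 - 182957) = (-214104/163448 + 126*4)*(-54926) = (-214104*1/163448 + 504)*(-54926) = (-26763/20431 + 504)*(-54926) = (10270461/20431)*(-54926) = -564115340886/20431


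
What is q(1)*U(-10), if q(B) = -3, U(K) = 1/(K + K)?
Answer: 3/20 ≈ 0.15000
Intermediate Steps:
U(K) = 1/(2*K)
q(1)*U(-10) = -3/(2*(-10)) = -3*(-1)/(2*10) = -3*(-1/20) = 3/20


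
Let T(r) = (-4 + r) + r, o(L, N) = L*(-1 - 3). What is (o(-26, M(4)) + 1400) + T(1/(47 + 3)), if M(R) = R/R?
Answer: 37501/25 ≈ 1500.0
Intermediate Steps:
M(R) = 1
o(L, N) = -4*L (o(L, N) = L*(-4) = -4*L)
T(r) = -4 + 2*r
(o(-26, M(4)) + 1400) + T(1/(47 + 3)) = (-4*(-26) + 1400) + (-4 + 2/(47 + 3)) = (104 + 1400) + (-4 + 2/50) = 1504 + (-4 + 2*(1/50)) = 1504 + (-4 + 1/25) = 1504 - 99/25 = 37501/25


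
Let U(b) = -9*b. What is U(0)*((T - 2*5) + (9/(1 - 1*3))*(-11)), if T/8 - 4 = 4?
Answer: 0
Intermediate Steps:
T = 64 (T = 32 + 8*4 = 32 + 32 = 64)
U(0)*((T - 2*5) + (9/(1 - 1*3))*(-11)) = (-9*0)*((64 - 2*5) + (9/(1 - 1*3))*(-11)) = 0*((64 - 10) + (9/(1 - 3))*(-11)) = 0*(54 + (9/(-2))*(-11)) = 0*(54 + (9*(-1/2))*(-11)) = 0*(54 - 9/2*(-11)) = 0*(54 + 99/2) = 0*(207/2) = 0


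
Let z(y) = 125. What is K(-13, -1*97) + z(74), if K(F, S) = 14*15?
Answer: 335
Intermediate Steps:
K(F, S) = 210
K(-13, -1*97) + z(74) = 210 + 125 = 335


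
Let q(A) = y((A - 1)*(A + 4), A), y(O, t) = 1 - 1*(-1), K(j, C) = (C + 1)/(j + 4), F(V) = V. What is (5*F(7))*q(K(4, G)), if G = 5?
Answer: 70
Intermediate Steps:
K(j, C) = (1 + C)/(4 + j)
y(O, t) = 2 (y(O, t) = 1 + 1 = 2)
q(A) = 2
(5*F(7))*q(K(4, G)) = (5*7)*2 = 35*2 = 70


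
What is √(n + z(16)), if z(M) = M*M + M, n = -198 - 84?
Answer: I*√10 ≈ 3.1623*I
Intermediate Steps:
n = -282
z(M) = M + M² (z(M) = M² + M = M + M²)
√(n + z(16)) = √(-282 + 16*(1 + 16)) = √(-282 + 16*17) = √(-282 + 272) = √(-10) = I*√10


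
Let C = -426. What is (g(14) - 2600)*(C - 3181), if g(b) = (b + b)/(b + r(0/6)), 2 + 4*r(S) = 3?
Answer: 534153416/57 ≈ 9.3711e+6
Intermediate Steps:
r(S) = ¼ (r(S) = -½ + (¼)*3 = -½ + ¾ = ¼)
g(b) = 2*b/(¼ + b) (g(b) = (b + b)/(b + ¼) = (2*b)/(¼ + b) = 2*b/(¼ + b))
(g(14) - 2600)*(C - 3181) = (8*14/(1 + 4*14) - 2600)*(-426 - 3181) = (8*14/(1 + 56) - 2600)*(-3607) = (8*14/57 - 2600)*(-3607) = (8*14*(1/57) - 2600)*(-3607) = (112/57 - 2600)*(-3607) = -148088/57*(-3607) = 534153416/57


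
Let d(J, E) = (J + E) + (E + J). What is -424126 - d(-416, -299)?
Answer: -422696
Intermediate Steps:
d(J, E) = 2*E + 2*J (d(J, E) = (E + J) + (E + J) = 2*E + 2*J)
-424126 - d(-416, -299) = -424126 - (2*(-299) + 2*(-416)) = -424126 - (-598 - 832) = -424126 - 1*(-1430) = -424126 + 1430 = -422696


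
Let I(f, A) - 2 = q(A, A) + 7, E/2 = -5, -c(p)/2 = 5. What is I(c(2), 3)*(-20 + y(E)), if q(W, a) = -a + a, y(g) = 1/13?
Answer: -2331/13 ≈ -179.31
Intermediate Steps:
c(p) = -10 (c(p) = -2*5 = -10)
E = -10 (E = 2*(-5) = -10)
y(g) = 1/13
q(W, a) = 0
I(f, A) = 9 (I(f, A) = 2 + (0 + 7) = 2 + 7 = 9)
I(c(2), 3)*(-20 + y(E)) = 9*(-20 + 1/13) = 9*(-259/13) = -2331/13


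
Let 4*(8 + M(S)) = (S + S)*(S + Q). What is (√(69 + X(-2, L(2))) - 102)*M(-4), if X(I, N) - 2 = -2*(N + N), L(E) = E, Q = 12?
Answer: 2448 - 72*√7 ≈ 2257.5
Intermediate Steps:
X(I, N) = 2 - 4*N (X(I, N) = 2 - 2*(N + N) = 2 - 4*N)
M(S) = -8 + S*(12 + S)/2 (M(S) = -8 + ((S + S)*(S + 12))/4 = -8 + ((2*S)*(12 + S))/4 = -8 + (2*S*(12 + S))/4 = -8 + S*(12 + S)/2)
(√(69 + X(-2, L(2))) - 102)*M(-4) = (√(69 + (2 - 4*2)) - 102)*(-8 + (½)*(-4)² + 6*(-4)) = (√(69 + (2 - 8)) - 102)*(-8 + (½)*16 - 24) = (√(69 - 6) - 102)*(-8 + 8 - 24) = (√63 - 102)*(-24) = (3*√7 - 102)*(-24) = (-102 + 3*√7)*(-24) = 2448 - 72*√7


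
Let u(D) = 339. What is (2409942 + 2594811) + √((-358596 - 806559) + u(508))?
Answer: 5004753 + 12*I*√8089 ≈ 5.0048e+6 + 1079.3*I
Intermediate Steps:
(2409942 + 2594811) + √((-358596 - 806559) + u(508)) = (2409942 + 2594811) + √((-358596 - 806559) + 339) = 5004753 + √(-1165155 + 339) = 5004753 + √(-1164816) = 5004753 + 12*I*√8089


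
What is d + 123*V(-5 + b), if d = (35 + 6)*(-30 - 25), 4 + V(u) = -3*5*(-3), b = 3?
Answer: 2788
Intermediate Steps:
V(u) = 41 (V(u) = -4 - 3*5*(-3) = -4 - 15*(-3) = -4 + 45 = 41)
d = -2255 (d = 41*(-55) = -2255)
d + 123*V(-5 + b) = -2255 + 123*41 = -2255 + 5043 = 2788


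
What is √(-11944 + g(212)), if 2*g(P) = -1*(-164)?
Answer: 3*I*√1318 ≈ 108.91*I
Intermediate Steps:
g(P) = 82 (g(P) = (-1*(-164))/2 = (½)*164 = 82)
√(-11944 + g(212)) = √(-11944 + 82) = √(-11862) = 3*I*√1318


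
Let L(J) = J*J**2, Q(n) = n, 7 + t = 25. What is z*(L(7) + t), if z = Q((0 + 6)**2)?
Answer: 12996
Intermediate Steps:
t = 18 (t = -7 + 25 = 18)
z = 36 (z = (0 + 6)**2 = 6**2 = 36)
L(J) = J**3
z*(L(7) + t) = 36*(7**3 + 18) = 36*(343 + 18) = 36*361 = 12996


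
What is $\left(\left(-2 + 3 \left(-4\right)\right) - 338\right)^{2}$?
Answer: $123904$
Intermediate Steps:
$\left(\left(-2 + 3 \left(-4\right)\right) - 338\right)^{2} = \left(\left(-2 - 12\right) - 338\right)^{2} = \left(-14 - 338\right)^{2} = \left(-352\right)^{2} = 123904$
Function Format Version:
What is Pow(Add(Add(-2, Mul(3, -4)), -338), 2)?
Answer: 123904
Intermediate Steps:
Pow(Add(Add(-2, Mul(3, -4)), -338), 2) = Pow(Add(Add(-2, -12), -338), 2) = Pow(Add(-14, -338), 2) = Pow(-352, 2) = 123904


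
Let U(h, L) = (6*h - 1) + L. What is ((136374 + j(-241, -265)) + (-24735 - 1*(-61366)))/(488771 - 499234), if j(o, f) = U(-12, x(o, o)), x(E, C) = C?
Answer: -172691/10463 ≈ -16.505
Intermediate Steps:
U(h, L) = -1 + L + 6*h (U(h, L) = (-1 + 6*h) + L = -1 + L + 6*h)
j(o, f) = -73 + o (j(o, f) = -1 + o + 6*(-12) = -1 + o - 72 = -73 + o)
((136374 + j(-241, -265)) + (-24735 - 1*(-61366)))/(488771 - 499234) = ((136374 + (-73 - 241)) + (-24735 - 1*(-61366)))/(488771 - 499234) = ((136374 - 314) + (-24735 + 61366))/(-10463) = (136060 + 36631)*(-1/10463) = 172691*(-1/10463) = -172691/10463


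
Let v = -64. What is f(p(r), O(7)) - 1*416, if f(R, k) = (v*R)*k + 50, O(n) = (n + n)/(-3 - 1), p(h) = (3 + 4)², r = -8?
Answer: 10610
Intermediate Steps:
p(h) = 49 (p(h) = 7² = 49)
O(n) = -n/2 (O(n) = (2*n)/(-4) = (2*n)*(-¼) = -n/2)
f(R, k) = 50 - 64*R*k (f(R, k) = (-64*R)*k + 50 = -64*R*k + 50 = 50 - 64*R*k)
f(p(r), O(7)) - 1*416 = (50 - 64*49*(-½*7)) - 1*416 = (50 - 64*49*(-7/2)) - 416 = (50 + 10976) - 416 = 11026 - 416 = 10610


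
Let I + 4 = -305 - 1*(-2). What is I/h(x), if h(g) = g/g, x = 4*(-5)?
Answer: -307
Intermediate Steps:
x = -20
h(g) = 1
I = -307 (I = -4 + (-305 - 1*(-2)) = -4 + (-305 + 2) = -4 - 303 = -307)
I/h(x) = -307/1 = -307*1 = -307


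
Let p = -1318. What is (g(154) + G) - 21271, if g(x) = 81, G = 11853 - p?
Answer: -8019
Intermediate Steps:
G = 13171 (G = 11853 - 1*(-1318) = 11853 + 1318 = 13171)
(g(154) + G) - 21271 = (81 + 13171) - 21271 = 13252 - 21271 = -8019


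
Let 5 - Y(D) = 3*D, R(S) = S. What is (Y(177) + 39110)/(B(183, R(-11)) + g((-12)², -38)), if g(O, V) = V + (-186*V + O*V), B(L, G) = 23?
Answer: 38584/1581 ≈ 24.405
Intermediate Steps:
Y(D) = 5 - 3*D
g(O, V) = -185*V + O*V
(Y(177) + 39110)/(B(183, R(-11)) + g((-12)², -38)) = ((5 - 3*177) + 39110)/(23 - 38*(-185 + (-12)²)) = ((5 - 531) + 39110)/(23 - 38*(-185 + 144)) = (-526 + 39110)/(23 - 38*(-41)) = 38584/(23 + 1558) = 38584/1581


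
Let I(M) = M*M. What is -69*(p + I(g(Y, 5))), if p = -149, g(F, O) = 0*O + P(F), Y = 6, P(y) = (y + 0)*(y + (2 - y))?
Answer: 345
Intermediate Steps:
P(y) = 2*y (P(y) = y*2 = 2*y)
g(F, O) = 2*F (g(F, O) = 0*O + 2*F = 0 + 2*F = 2*F)
I(M) = M²
-69*(p + I(g(Y, 5))) = -69*(-149 + (2*6)²) = -69*(-149 + 12²) = -69*(-149 + 144) = -69*(-5) = 345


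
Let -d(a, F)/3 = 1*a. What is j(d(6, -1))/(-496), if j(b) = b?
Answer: 9/248 ≈ 0.036290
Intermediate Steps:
d(a, F) = -3*a
j(d(6, -1))/(-496) = -3*6/(-496) = -18*(-1/496) = 9/248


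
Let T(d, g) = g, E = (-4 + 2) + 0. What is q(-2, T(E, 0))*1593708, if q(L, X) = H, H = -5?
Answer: -7968540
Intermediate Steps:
E = -2 (E = -2 + 0 = -2)
q(L, X) = -5
q(-2, T(E, 0))*1593708 = -5*1593708 = -7968540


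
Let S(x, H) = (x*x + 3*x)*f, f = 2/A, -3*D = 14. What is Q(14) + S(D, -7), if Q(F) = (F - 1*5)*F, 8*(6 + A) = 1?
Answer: 52178/423 ≈ 123.35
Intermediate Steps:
D = -14/3 (D = -1/3*14 = -14/3 ≈ -4.6667)
A = -47/8 (A = -6 + (1/8)*1 = -6 + 1/8 = -47/8 ≈ -5.8750)
f = -16/47 (f = 2/(-47/8) = 2*(-8/47) = -16/47 ≈ -0.34043)
S(x, H) = -48*x/47 - 16*x**2/47 (S(x, H) = (x*x + 3*x)*(-16/47) = (x**2 + 3*x)*(-16/47) = -48*x/47 - 16*x**2/47)
Q(F) = F*(-5 + F) (Q(F) = (F - 5)*F = (-5 + F)*F = F*(-5 + F))
Q(14) + S(D, -7) = 14*(-5 + 14) - 16/47*(-14/3)*(3 - 14/3) = 14*9 - 16/47*(-14/3)*(-5/3) = 126 - 1120/423 = 52178/423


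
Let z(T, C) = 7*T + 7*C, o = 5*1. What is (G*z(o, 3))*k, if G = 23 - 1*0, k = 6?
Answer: 7728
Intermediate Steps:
o = 5
z(T, C) = 7*C + 7*T
G = 23 (G = 23 + 0 = 23)
(G*z(o, 3))*k = (23*(7*3 + 7*5))*6 = (23*(21 + 35))*6 = (23*56)*6 = 1288*6 = 7728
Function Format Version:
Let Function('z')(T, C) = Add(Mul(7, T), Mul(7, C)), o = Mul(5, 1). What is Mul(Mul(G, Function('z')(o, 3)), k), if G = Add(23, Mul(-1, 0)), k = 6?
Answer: 7728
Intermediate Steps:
o = 5
Function('z')(T, C) = Add(Mul(7, C), Mul(7, T))
G = 23 (G = Add(23, 0) = 23)
Mul(Mul(G, Function('z')(o, 3)), k) = Mul(Mul(23, Add(Mul(7, 3), Mul(7, 5))), 6) = Mul(Mul(23, Add(21, 35)), 6) = Mul(Mul(23, 56), 6) = Mul(1288, 6) = 7728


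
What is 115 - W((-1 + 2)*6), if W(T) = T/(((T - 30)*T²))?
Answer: 16561/144 ≈ 115.01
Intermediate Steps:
W(T) = 1/(T*(-30 + T)) (W(T) = T/(((-30 + T)*T²)) = T/((T²*(-30 + T))) = T*(1/(T²*(-30 + T))) = 1/(T*(-30 + T)))
115 - W((-1 + 2)*6) = 115 - 1/(((-1 + 2)*6)*(-30 + (-1 + 2)*6)) = 115 - 1/((1*6)*(-30 + 1*6)) = 115 - 1/(6*(-30 + 6)) = 115 - 1/(6*(-24)) = 115 - (-1)/(6*24) = 115 - 1*(-1/144) = 115 + 1/144 = 16561/144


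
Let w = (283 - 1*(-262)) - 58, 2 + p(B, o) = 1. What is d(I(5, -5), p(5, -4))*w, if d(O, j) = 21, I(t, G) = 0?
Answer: 10227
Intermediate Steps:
p(B, o) = -1 (p(B, o) = -2 + 1 = -1)
w = 487 (w = (283 + 262) - 58 = 545 - 58 = 487)
d(I(5, -5), p(5, -4))*w = 21*487 = 10227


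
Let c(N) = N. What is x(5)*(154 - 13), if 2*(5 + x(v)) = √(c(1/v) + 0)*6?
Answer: -705 + 423*√5/5 ≈ -515.83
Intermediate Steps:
x(v) = -5 + 3*√(1/v) (x(v) = -5 + (√(1/v + 0)*6)/2 = -5 + (√(1/v)*6)/2 = -5 + (6*√(1/v))/2 = -5 + 3*√(1/v))
x(5)*(154 - 13) = (-5 + 3*√(1/5))*(154 - 13) = (-5 + 3*√(⅕))*141 = (-5 + 3*(√5/5))*141 = (-5 + 3*√5/5)*141 = -705 + 423*√5/5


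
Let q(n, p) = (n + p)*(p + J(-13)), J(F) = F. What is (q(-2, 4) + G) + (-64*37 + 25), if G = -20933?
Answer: -23294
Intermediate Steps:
q(n, p) = (-13 + p)*(n + p) (q(n, p) = (n + p)*(p - 13) = (n + p)*(-13 + p) = (-13 + p)*(n + p))
(q(-2, 4) + G) + (-64*37 + 25) = ((4² - 13*(-2) - 13*4 - 2*4) - 20933) + (-64*37 + 25) = ((16 + 26 - 52 - 8) - 20933) + (-2368 + 25) = (-18 - 20933) - 2343 = -20951 - 2343 = -23294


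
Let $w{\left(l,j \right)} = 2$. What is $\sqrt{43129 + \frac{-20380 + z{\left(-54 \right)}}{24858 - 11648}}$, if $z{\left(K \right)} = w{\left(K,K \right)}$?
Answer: $\frac{2 \sqrt{470369883470}}{6605} \approx 207.67$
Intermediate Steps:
$z{\left(K \right)} = 2$
$\sqrt{43129 + \frac{-20380 + z{\left(-54 \right)}}{24858 - 11648}} = \sqrt{43129 + \frac{-20380 + 2}{24858 - 11648}} = \sqrt{43129 - \frac{20378}{13210}} = \sqrt{43129 - \frac{10189}{6605}} = \sqrt{\frac{284856856}{6605}} = \frac{2 \sqrt{470369883470}}{6605}$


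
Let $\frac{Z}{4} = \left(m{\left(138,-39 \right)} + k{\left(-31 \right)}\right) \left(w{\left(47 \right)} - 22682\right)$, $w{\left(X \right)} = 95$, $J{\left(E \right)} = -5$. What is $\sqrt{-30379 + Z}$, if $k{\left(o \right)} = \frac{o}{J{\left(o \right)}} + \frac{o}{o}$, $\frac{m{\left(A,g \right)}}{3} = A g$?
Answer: $\frac{\sqrt{36451948085}}{5} \approx 38185.0$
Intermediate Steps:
$m{\left(A,g \right)} = 3 A g$
$k{\left(o \right)} = 1 - \frac{o}{5}$ ($k{\left(o \right)} = \frac{o}{-5} + \frac{o}{o} = o \left(- \frac{1}{5}\right) + 1 = - \frac{o}{5} + 1 = 1 - \frac{o}{5}$)
$Z = \frac{7290541512}{5}$ ($Z = 4 \left(3 \cdot 138 \left(-39\right) + \left(1 - - \frac{31}{5}\right)\right) \left(95 - 22682\right) = 4 \left(-16146 + \left(1 + \frac{31}{5}\right)\right) \left(-22587\right) = 4 \left(-16146 + \frac{36}{5}\right) \left(-22587\right) = 4 \left(\left(- \frac{80694}{5}\right) \left(-22587\right)\right) = 4 \cdot \frac{1822635378}{5} = \frac{7290541512}{5} \approx 1.4581 \cdot 10^{9}$)
$\sqrt{-30379 + Z} = \sqrt{-30379 + \frac{7290541512}{5}} = \sqrt{\frac{7290389617}{5}} = \frac{\sqrt{36451948085}}{5}$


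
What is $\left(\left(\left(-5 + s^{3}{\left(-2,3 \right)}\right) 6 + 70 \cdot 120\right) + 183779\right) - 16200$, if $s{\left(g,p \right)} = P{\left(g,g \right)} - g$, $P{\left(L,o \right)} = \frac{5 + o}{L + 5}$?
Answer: $176111$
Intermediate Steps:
$P{\left(L,o \right)} = \frac{5 + o}{5 + L}$
$s{\left(g,p \right)} = 1 - g$ ($s{\left(g,p \right)} = \frac{5 + g}{5 + g} - g = 1 - g$)
$\left(\left(\left(-5 + s^{3}{\left(-2,3 \right)}\right) 6 + 70 \cdot 120\right) + 183779\right) - 16200 = \left(\left(\left(-5 + \left(1 - -2\right)^{3}\right) 6 + 70 \cdot 120\right) + 183779\right) - 16200 = \left(\left(\left(-5 + \left(1 + 2\right)^{3}\right) 6 + 8400\right) + 183779\right) - 16200 = \left(\left(\left(-5 + 3^{3}\right) 6 + 8400\right) + 183779\right) - 16200 = \left(\left(\left(-5 + 27\right) 6 + 8400\right) + 183779\right) - 16200 = \left(\left(22 \cdot 6 + 8400\right) + 183779\right) - 16200 = \left(\left(132 + 8400\right) + 183779\right) - 16200 = \left(8532 + 183779\right) - 16200 = 192311 - 16200 = 176111$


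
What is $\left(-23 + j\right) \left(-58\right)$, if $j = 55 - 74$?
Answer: $2436$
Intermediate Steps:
$j = -19$
$\left(-23 + j\right) \left(-58\right) = \left(-23 - 19\right) \left(-58\right) = \left(-42\right) \left(-58\right) = 2436$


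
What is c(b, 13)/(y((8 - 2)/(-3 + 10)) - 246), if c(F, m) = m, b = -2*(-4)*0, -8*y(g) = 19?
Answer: -104/1987 ≈ -0.052340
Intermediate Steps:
y(g) = -19/8 (y(g) = -⅛*19 = -19/8)
b = 0 (b = 8*0 = 0)
c(b, 13)/(y((8 - 2)/(-3 + 10)) - 246) = 13/(-19/8 - 246) = 13/(-1987/8) = 13*(-8/1987) = -104/1987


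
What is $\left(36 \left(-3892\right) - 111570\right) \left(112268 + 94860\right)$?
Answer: $-52130389296$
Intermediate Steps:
$\left(36 \left(-3892\right) - 111570\right) \left(112268 + 94860\right) = \left(-140112 - 111570\right) 207128 = \left(-251682\right) 207128 = -52130389296$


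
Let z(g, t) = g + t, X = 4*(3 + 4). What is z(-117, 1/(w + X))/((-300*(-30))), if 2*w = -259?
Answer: -23753/1827000 ≈ -0.013001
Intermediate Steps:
w = -259/2 (w = (½)*(-259) = -259/2 ≈ -129.50)
X = 28 (X = 4*7 = 28)
z(-117, 1/(w + X))/((-300*(-30))) = (-117 + 1/(-259/2 + 28))/((-300*(-30))) = (-117 + 1/(-203/2))/9000 = (-117 - 2/203)*(1/9000) = -23753/203*1/9000 = -23753/1827000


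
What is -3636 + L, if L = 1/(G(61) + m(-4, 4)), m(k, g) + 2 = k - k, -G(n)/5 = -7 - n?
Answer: -1228967/338 ≈ -3636.0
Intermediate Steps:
G(n) = 35 + 5*n (G(n) = -5*(-7 - n) = 35 + 5*n)
m(k, g) = -2 (m(k, g) = -2 + (k - k) = -2 + 0 = -2)
L = 1/338 (L = 1/((35 + 5*61) - 2) = 1/((35 + 305) - 2) = 1/(340 - 2) = 1/338 ≈ 0.0029586)
-3636 + L = -3636 + 1/338 = -1228967/338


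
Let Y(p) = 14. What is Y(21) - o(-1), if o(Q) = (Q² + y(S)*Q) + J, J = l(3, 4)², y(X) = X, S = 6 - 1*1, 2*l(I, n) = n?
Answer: 14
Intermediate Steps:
l(I, n) = n/2
S = 5 (S = 6 - 1 = 5)
J = 4 (J = ((½)*4)² = 2² = 4)
o(Q) = 4 + Q² + 5*Q (o(Q) = (Q² + 5*Q) + 4 = 4 + Q² + 5*Q)
Y(21) - o(-1) = 14 - (4 + (-1)² + 5*(-1)) = 14 - (4 + 1 - 5) = 14 - 1*0 = 14 + 0 = 14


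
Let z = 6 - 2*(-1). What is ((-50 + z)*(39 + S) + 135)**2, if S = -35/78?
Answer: 372258436/169 ≈ 2.2027e+6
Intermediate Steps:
S = -35/78 (S = -35*1/78 = -35/78 ≈ -0.44872)
z = 8 (z = 6 + 2 = 8)
((-50 + z)*(39 + S) + 135)**2 = ((-50 + 8)*(39 - 35/78) + 135)**2 = (-42*3007/78 + 135)**2 = (-21049/13 + 135)**2 = (-19294/13)**2 = 372258436/169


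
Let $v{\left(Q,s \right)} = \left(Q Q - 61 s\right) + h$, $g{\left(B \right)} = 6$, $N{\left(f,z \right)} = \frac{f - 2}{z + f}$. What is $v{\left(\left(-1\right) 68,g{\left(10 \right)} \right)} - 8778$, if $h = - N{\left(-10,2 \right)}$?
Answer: $- \frac{9043}{2} \approx -4521.5$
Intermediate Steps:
$N{\left(f,z \right)} = \frac{-2 + f}{f + z}$
$h = - \frac{3}{2}$ ($h = - \frac{-2 - 10}{-10 + 2} = - \frac{-12}{-8} = - \frac{\left(-1\right) \left(-12\right)}{8} = \left(-1\right) \frac{3}{2} = - \frac{3}{2} \approx -1.5$)
$v{\left(Q,s \right)} = - \frac{3}{2} + Q^{2} - 61 s$ ($v{\left(Q,s \right)} = \left(Q Q - 61 s\right) - \frac{3}{2} = \left(Q^{2} - 61 s\right) - \frac{3}{2} = - \frac{3}{2} + Q^{2} - 61 s$)
$v{\left(\left(-1\right) 68,g{\left(10 \right)} \right)} - 8778 = \left(- \frac{3}{2} + \left(\left(-1\right) 68\right)^{2} - 366\right) - 8778 = \left(- \frac{3}{2} + \left(-68\right)^{2} - 366\right) - 8778 = \left(- \frac{3}{2} + 4624 - 366\right) - 8778 = \frac{8513}{2} - 8778 = - \frac{9043}{2}$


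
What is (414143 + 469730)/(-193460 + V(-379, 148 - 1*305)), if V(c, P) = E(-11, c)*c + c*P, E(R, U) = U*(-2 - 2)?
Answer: -883873/708521 ≈ -1.2475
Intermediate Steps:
E(R, U) = -4*U (E(R, U) = U*(-4) = -4*U)
V(c, P) = -4*c² + P*c (V(c, P) = (-4*c)*c + c*P = -4*c² + P*c)
(414143 + 469730)/(-193460 + V(-379, 148 - 1*305)) = (414143 + 469730)/(-193460 - 379*((148 - 1*305) - 4*(-379))) = 883873/(-193460 - 379*((148 - 305) + 1516)) = 883873/(-193460 - 379*(-157 + 1516)) = 883873/(-193460 - 379*1359) = 883873/(-193460 - 515061) = 883873/(-708521) = 883873*(-1/708521) = -883873/708521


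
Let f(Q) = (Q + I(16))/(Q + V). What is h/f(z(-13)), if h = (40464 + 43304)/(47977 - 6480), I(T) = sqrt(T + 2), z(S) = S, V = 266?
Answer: -275512952/6266047 - 63579912*sqrt(2)/6266047 ≈ -58.319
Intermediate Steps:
I(T) = sqrt(2 + T)
h = 83768/41497 ≈ 2.0187
f(Q) = (Q + 3*sqrt(2))/(266 + Q) (f(Q) = (Q + sqrt(2 + 16))/(Q + 266) = (Q + sqrt(18))/(266 + Q) = (Q + 3*sqrt(2))/(266 + Q))
h/f(z(-13)) = 83768/(41497*(((-13 + 3*sqrt(2))/(266 - 13)))) = 83768/(41497*(((-13 + 3*sqrt(2))/253))) = 83768/(41497*(-13/253 + 3*sqrt(2)/253))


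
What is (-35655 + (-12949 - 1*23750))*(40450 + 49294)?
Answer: -6493337376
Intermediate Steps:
(-35655 + (-12949 - 1*23750))*(40450 + 49294) = (-35655 + (-12949 - 23750))*89744 = (-35655 - 36699)*89744 = -72354*89744 = -6493337376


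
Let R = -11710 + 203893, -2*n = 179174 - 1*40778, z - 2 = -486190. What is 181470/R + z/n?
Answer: 17665738244/2216446539 ≈ 7.9703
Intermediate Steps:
z = -486188 (z = 2 - 486190 = -486188)
n = -69198 (n = -(179174 - 1*40778)/2 = -(179174 - 40778)/2 = -1/2*138396 = -69198)
R = 192183
181470/R + z/n = 181470/192183 - 486188/(-69198) = 181470*(1/192183) - 486188*(-1/69198) = 60490/64061 + 243094/34599 = 17665738244/2216446539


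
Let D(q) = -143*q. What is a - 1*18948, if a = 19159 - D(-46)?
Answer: -6367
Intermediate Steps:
a = 12581 (a = 19159 - (-143)*(-46) = 19159 - 1*6578 = 19159 - 6578 = 12581)
a - 1*18948 = 12581 - 1*18948 = 12581 - 18948 = -6367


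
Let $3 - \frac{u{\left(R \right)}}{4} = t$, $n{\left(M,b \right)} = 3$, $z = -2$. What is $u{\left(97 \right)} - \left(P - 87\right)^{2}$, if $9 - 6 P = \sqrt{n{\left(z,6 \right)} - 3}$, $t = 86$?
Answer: $- \frac{30569}{4} \approx -7642.3$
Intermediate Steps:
$u{\left(R \right)} = -332$ ($u{\left(R \right)} = 12 - 344 = -332$)
$P = \frac{3}{2}$ ($P = \frac{3}{2} - \frac{\sqrt{3 - 3}}{6} = \frac{3}{2} - \frac{\sqrt{0}}{6} = \frac{3}{2} - 0 = \frac{3}{2} + 0 = \frac{3}{2} \approx 1.5$)
$u{\left(97 \right)} - \left(P - 87\right)^{2} = -332 - \left(\frac{3}{2} - 87\right)^{2} = -332 - \left(- \frac{171}{2}\right)^{2} = -332 - \frac{29241}{4} = - \frac{30569}{4}$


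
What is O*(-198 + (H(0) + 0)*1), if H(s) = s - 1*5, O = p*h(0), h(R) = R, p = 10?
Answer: 0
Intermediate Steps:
O = 0 (O = 10*0 = 0)
H(s) = -5 + s (H(s) = s - 5 = -5 + s)
O*(-198 + (H(0) + 0)*1) = 0*(-198 + ((-5 + 0) + 0)*1) = 0*(-198 + (-5 + 0)*1) = 0*(-198 - 5*1) = 0*(-198 - 5) = 0*(-203) = 0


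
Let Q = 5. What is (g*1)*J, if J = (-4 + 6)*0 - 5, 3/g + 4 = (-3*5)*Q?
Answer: 15/79 ≈ 0.18987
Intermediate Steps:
g = -3/79 (g = 3/(-4 - 3*5*5) = 3/(-4 - 15*5) = 3/(-4 - 75) = 3/(-79) = 3*(-1/79) = -3/79 ≈ -0.037975)
J = -5 (J = 2*0 - 5 = 0 - 5 = -5)
(g*1)*J = -3/79*1*(-5) = -3/79*(-5) = 15/79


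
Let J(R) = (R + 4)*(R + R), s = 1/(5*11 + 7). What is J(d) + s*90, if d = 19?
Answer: 27139/31 ≈ 875.45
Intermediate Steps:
s = 1/62 (s = 1/(55 + 7) = 1/62 ≈ 0.016129)
J(R) = 2*R*(4 + R) (J(R) = (4 + R)*(2*R) = 2*R*(4 + R))
J(d) + s*90 = 2*19*(4 + 19) + (1/62)*90 = 2*19*23 + 45/31 = 874 + 45/31 = 27139/31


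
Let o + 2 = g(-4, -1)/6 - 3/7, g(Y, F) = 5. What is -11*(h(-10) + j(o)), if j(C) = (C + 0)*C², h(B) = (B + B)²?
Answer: -322678807/74088 ≈ -4355.3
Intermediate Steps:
h(B) = 4*B² (h(B) = (2*B)² = 4*B²)
o = -67/42 (o = -2 + (5/6 - 3/7) = -2 + (5*(⅙) - 3*⅐) = -2 + (⅚ - 3/7) = -2 + 17/42 = -67/42 ≈ -1.5952)
j(C) = C³ (j(C) = C*C² = C³)
-11*(h(-10) + j(o)) = -11*(4*(-10)² + (-67/42)³) = -11*(4*100 - 300763/74088) = -11*(400 - 300763/74088) = -11*29334437/74088 = -322678807/74088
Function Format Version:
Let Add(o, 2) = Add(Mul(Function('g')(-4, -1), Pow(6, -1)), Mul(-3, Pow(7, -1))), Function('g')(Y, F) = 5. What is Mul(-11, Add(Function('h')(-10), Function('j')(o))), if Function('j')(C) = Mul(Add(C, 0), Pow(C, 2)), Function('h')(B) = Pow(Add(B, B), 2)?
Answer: Rational(-322678807, 74088) ≈ -4355.3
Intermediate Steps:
Function('h')(B) = Mul(4, Pow(B, 2)) (Function('h')(B) = Pow(Mul(2, B), 2) = Mul(4, Pow(B, 2)))
o = Rational(-67, 42) (o = Add(-2, Add(Mul(5, Pow(6, -1)), Mul(-3, Pow(7, -1)))) = Add(-2, Add(Mul(5, Rational(1, 6)), Mul(-3, Rational(1, 7)))) = Add(-2, Add(Rational(5, 6), Rational(-3, 7))) = Add(-2, Rational(17, 42)) = Rational(-67, 42) ≈ -1.5952)
Function('j')(C) = Pow(C, 3) (Function('j')(C) = Mul(C, Pow(C, 2)) = Pow(C, 3))
Mul(-11, Add(Function('h')(-10), Function('j')(o))) = Mul(-11, Add(Mul(4, Pow(-10, 2)), Pow(Rational(-67, 42), 3))) = Mul(-11, Add(Mul(4, 100), Rational(-300763, 74088))) = Mul(-11, Add(400, Rational(-300763, 74088))) = Mul(-11, Rational(29334437, 74088)) = Rational(-322678807, 74088)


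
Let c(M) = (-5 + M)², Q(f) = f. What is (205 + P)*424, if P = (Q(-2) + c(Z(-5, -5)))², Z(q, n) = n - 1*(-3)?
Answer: 1023536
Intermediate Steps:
Z(q, n) = 3 + n (Z(q, n) = n + 3 = 3 + n)
P = 2209 (P = (-2 + (-5 + (3 - 5))²)² = (-2 + (-5 - 2)²)² = (-2 + (-7)²)² = (-2 + 49)² = 47² = 2209)
(205 + P)*424 = (205 + 2209)*424 = 2414*424 = 1023536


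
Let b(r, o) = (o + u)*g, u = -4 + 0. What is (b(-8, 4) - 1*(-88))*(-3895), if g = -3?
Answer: -342760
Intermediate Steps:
u = -4
b(r, o) = 12 - 3*o (b(r, o) = (o - 4)*(-3) = (-4 + o)*(-3) = 12 - 3*o)
(b(-8, 4) - 1*(-88))*(-3895) = ((12 - 3*4) - 1*(-88))*(-3895) = ((12 - 12) + 88)*(-3895) = (0 + 88)*(-3895) = 88*(-3895) = -342760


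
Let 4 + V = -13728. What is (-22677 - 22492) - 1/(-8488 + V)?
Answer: -1003655179/22220 ≈ -45169.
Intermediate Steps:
V = -13732 (V = -4 - 13728 = -13732)
(-22677 - 22492) - 1/(-8488 + V) = (-22677 - 22492) - 1/(-8488 - 13732) = -45169 - 1/(-22220) = -45169 - 1*(-1/22220) = -45169 + 1/22220 = -1003655179/22220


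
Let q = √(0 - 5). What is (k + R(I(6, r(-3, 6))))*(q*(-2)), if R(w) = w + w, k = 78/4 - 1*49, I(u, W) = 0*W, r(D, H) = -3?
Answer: 59*I*√5 ≈ 131.93*I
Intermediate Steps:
q = I*√5 (q = √(-5) = I*√5 ≈ 2.2361*I)
I(u, W) = 0
k = -59/2 (k = 78*(¼) - 49 = 39/2 - 49 = -59/2 ≈ -29.500)
R(w) = 2*w
(k + R(I(6, r(-3, 6))))*(q*(-2)) = (-59/2 + 2*0)*((I*√5)*(-2)) = (-59/2 + 0)*(-2*I*√5) = -(-59)*I*√5 = 59*I*√5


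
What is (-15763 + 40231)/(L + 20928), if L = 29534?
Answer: 12234/25231 ≈ 0.48488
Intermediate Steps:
(-15763 + 40231)/(L + 20928) = (-15763 + 40231)/(29534 + 20928) = 24468/50462 = 24468*(1/50462) = 12234/25231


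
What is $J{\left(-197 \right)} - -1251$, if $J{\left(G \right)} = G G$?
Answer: $40060$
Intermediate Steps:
$J{\left(G \right)} = G^{2}$
$J{\left(-197 \right)} - -1251 = \left(-197\right)^{2} - -1251 = 38809 + 1251 = 40060$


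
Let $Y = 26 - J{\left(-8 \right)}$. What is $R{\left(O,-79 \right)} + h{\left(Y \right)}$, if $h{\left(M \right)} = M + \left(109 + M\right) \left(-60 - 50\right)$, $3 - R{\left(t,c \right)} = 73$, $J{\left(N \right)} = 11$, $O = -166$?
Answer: $-13695$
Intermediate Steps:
$R{\left(t,c \right)} = -70$ ($R{\left(t,c \right)} = 3 - 73 = -70$)
$Y = 15$ ($Y = 26 - 11 = 15$)
$h{\left(M \right)} = -11990 - 109 M$ ($h{\left(M \right)} = M + \left(109 + M\right) \left(-110\right) = M - \left(11990 + 110 M\right) = -11990 - 109 M$)
$R{\left(O,-79 \right)} + h{\left(Y \right)} = -70 - 13625 = -13695$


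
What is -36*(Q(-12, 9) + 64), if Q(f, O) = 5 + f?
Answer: -2052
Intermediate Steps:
-36*(Q(-12, 9) + 64) = -36*((5 - 12) + 64) = -36*(-7 + 64) = -36*57 = -2052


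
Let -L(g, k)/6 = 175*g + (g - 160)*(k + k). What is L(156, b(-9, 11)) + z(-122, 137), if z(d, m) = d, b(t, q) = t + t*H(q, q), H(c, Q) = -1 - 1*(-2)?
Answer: -164786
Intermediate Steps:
H(c, Q) = 1 (H(c, Q) = -1 + 2 = 1)
b(t, q) = 2*t (b(t, q) = t + t*1 = t + t = 2*t)
L(g, k) = -1050*g - 12*k*(-160 + g) (L(g, k) = -6*(175*g + (g - 160)*(k + k)) = -6*(175*g + (-160 + g)*(2*k)) = -6*(175*g + 2*k*(-160 + g)) = -1050*g - 12*k*(-160 + g))
L(156, b(-9, 11)) + z(-122, 137) = (-1050*156 + 1920*(2*(-9)) - 12*156*2*(-9)) - 122 = (-163800 + 1920*(-18) - 12*156*(-18)) - 122 = (-163800 - 34560 + 33696) - 122 = -164664 - 122 = -164786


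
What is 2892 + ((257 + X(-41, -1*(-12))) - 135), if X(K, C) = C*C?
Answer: 3158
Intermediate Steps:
X(K, C) = C²
2892 + ((257 + X(-41, -1*(-12))) - 135) = 2892 + ((257 + (-1*(-12))²) - 135) = 2892 + ((257 + 12²) - 135) = 2892 + ((257 + 144) - 135) = 2892 + (401 - 135) = 2892 + 266 = 3158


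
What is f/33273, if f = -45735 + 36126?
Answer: -3203/11091 ≈ -0.28879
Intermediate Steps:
f = -9609
f/33273 = -9609/33273 = -9609*1/33273 = -3203/11091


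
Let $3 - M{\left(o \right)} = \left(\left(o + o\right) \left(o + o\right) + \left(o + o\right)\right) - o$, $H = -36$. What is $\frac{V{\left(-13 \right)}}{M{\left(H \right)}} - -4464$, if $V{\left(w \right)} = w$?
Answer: $\frac{22967293}{5145} \approx 4464.0$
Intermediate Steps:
$M{\left(o \right)} = 3 - o - 4 o^{2}$ ($M{\left(o \right)} = 3 - \left(\left(\left(o + o\right) \left(o + o\right) + \left(o + o\right)\right) - o\right) = 3 - \left(\left(2 o 2 o + 2 o\right) - o\right) = 3 - \left(\left(4 o^{2} + 2 o\right) - o\right) = 3 - \left(\left(2 o + 4 o^{2}\right) - o\right) = 3 - \left(o + 4 o^{2}\right) = 3 - o - 4 o^{2}$)
$\frac{V{\left(-13 \right)}}{M{\left(H \right)}} - -4464 = - \frac{13}{3 - -36 - 4 \left(-36\right)^{2}} - -4464 = - \frac{13}{3 + 36 - 5184} + 4464 = - \frac{13}{-5145} + 4464 = \left(-13\right) \left(- \frac{1}{5145}\right) + 4464 = \frac{13}{5145} + 4464 = \frac{22967293}{5145}$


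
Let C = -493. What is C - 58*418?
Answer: -24737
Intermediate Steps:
C - 58*418 = -493 - 58*418 = -493 - 24244 = -24737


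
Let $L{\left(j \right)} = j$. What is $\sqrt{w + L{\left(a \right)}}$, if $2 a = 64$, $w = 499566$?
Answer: $\sqrt{499598} \approx 706.82$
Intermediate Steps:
$a = 32$ ($a = \frac{1}{2} \cdot 64 = 32$)
$\sqrt{w + L{\left(a \right)}} = \sqrt{499566 + 32} = \sqrt{499598}$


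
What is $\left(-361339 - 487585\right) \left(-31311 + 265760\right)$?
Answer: $-199029382876$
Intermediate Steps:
$\left(-361339 - 487585\right) \left(-31311 + 265760\right) = \left(-848924\right) 234449 = -199029382876$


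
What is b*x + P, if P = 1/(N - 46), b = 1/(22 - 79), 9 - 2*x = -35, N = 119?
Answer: -1549/4161 ≈ -0.37227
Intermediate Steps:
x = 22 (x = 9/2 - ½*(-35) = 9/2 + 35/2 = 22)
b = -1/57 (b = 1/(-57) = -1/57 ≈ -0.017544)
P = 1/73 (P = 1/(119 - 46) = 1/73 ≈ 0.013699)
b*x + P = -1/57*22 + 1/73 = -22/57 + 1/73 = -1549/4161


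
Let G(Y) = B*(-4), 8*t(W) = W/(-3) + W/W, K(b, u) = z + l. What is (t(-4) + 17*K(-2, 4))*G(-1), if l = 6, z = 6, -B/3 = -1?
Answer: -4903/2 ≈ -2451.5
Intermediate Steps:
B = 3 (B = -3*(-1) = 3)
K(b, u) = 12 (K(b, u) = 6 + 6 = 12)
t(W) = 1/8 - W/24 (t(W) = (W/(-3) + W/W)/8 = (W*(-1/3) + 1)/8 = (-W/3 + 1)/8 = (1 - W/3)/8 = 1/8 - W/24)
G(Y) = -12 (G(Y) = 3*(-4) = -12)
(t(-4) + 17*K(-2, 4))*G(-1) = ((1/8 - 1/24*(-4)) + 17*12)*(-12) = ((1/8 + 1/6) + 204)*(-12) = (7/24 + 204)*(-12) = (4903/24)*(-12) = -4903/2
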